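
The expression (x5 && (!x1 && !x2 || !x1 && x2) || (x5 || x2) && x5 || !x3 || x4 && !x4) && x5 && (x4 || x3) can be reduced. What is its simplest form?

x5 && (x4 || x3)

(x5 && (!x1 && !x2 || !x1 && x2) || (x5 || x2) && x5 || !x3 || x4 && !x4) && x5 && (x4 || x3)
= (x5 && (!x1 && !x2 || !x1 && x2) || (x5 || x2) && x5 || !x3) && x5 && (x4 || x3)   [complement / identity]
= (x5 && (!x1 && !x2 || !x1 && x2) || x5 || !x3) && x5 && (x4 || x3)   [absorption]
= (x5 && !x1 || x5 || !x3) && x5 && (x4 || x3)   [distribution]
= (x5 || !x3) && x5 && (x4 || x3)   [absorption]
= x5 && (x4 || x3)   [absorption]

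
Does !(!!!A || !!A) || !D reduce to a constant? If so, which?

!(!!!A || !!A) || !D
= !(!A || !!A) || !D   [double negation]
= A && !A || !D   [De Morgan]
= !D   [complement / identity]
This depends on D, so it is not a constant.

no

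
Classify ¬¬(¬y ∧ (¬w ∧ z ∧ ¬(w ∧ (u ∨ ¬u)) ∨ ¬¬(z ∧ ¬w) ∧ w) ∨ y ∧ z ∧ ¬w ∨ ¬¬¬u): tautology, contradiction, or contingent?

¬¬(¬y ∧ (¬w ∧ z ∧ ¬(w ∧ (u ∨ ¬u)) ∨ ¬¬(z ∧ ¬w) ∧ w) ∨ y ∧ z ∧ ¬w ∨ ¬¬¬u)
= ¬¬(¬y ∧ (¬w ∧ z ∧ ¬w ∨ ¬¬(z ∧ ¬w) ∧ w) ∨ y ∧ z ∧ ¬w ∨ ¬¬¬u)   — complement / identity
= ¬¬(¬y ∧ (¬w ∧ z ∧ ¬w ∨ ¬¬(z ∧ ¬w) ∧ w) ∨ y ∧ z ∧ ¬w ∨ ¬u)   — double negation
= ¬¬(¬y ∧ (¬w ∧ z ∧ ¬w ∨ z ∧ ¬w ∧ w) ∨ y ∧ z ∧ ¬w ∨ ¬u)   — double negation
= ¬¬(¬y ∧ z ∧ ¬w ∨ y ∧ z ∧ ¬w ∨ ¬u)   — distribution
= ¬y ∧ z ∧ ¬w ∨ y ∧ z ∧ ¬w ∨ ¬u   — double negation
= z ∧ ¬w ∨ ¬u   — distribution
This depends on u, w, z, so it is not a constant.

contingent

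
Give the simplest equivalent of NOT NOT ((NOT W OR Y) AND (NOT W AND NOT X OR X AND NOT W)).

NOT W

NOT NOT ((NOT W OR Y) AND (NOT W AND NOT X OR X AND NOT W))
= NOT NOT ((NOT W OR Y) AND NOT W)
= NOT NOT NOT W
= NOT W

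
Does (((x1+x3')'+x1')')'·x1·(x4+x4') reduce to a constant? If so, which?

(((x1+x3')'+x1')')'·x1·(x4+x4')
= ((x1+x3')·x1)'·x1·(x4+x4')   (De Morgan)
= x1'·x1·(x4+x4')   (absorption)
= x1'·x1   (complement / identity)
= 0   (complement)

yes, False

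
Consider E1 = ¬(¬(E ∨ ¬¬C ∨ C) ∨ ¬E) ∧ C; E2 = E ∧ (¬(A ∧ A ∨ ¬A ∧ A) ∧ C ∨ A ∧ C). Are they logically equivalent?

Yes

E1: ¬(¬(E ∨ ¬¬C ∨ C) ∨ ¬E) ∧ C
    = ¬(¬(E ∨ C ∨ C) ∨ ¬E) ∧ C   (double negation)
    = ¬(¬(E ∨ C) ∨ ¬E) ∧ C   (idempotence)
    = (E ∨ C) ∧ E ∧ C   (De Morgan)
    = E ∧ C   (absorption)
E2: E ∧ (¬(A ∧ A ∨ ¬A ∧ A) ∧ C ∨ A ∧ C)
    = E ∧ (¬A ∧ C ∨ A ∧ C)   (distribution)
    = E ∧ C   (distribution)
Both reduce to E ∧ C, so they are equivalent.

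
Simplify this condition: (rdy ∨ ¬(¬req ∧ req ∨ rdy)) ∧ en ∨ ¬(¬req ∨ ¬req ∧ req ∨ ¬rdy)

(rdy ∨ ¬(¬req ∧ req ∨ rdy)) ∧ en ∨ ¬(¬req ∨ ¬req ∧ req ∨ ¬rdy)
= (rdy ∨ ¬(¬req ∧ req ∨ rdy)) ∧ en ∨ ¬(¬req ∨ ¬rdy)   [complement / identity]
= (rdy ∨ ¬(¬req ∧ req ∨ rdy)) ∧ en ∨ req ∧ rdy   [De Morgan]
= (rdy ∨ ¬rdy) ∧ en ∨ req ∧ rdy   [complement / identity]
= en ∨ req ∧ rdy   [complement / identity]

en ∨ req ∧ rdy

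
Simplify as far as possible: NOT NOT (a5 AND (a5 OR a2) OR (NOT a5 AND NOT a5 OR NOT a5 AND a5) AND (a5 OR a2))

a5 OR a2

NOT NOT (a5 AND (a5 OR a2) OR (NOT a5 AND NOT a5 OR NOT a5 AND a5) AND (a5 OR a2))
= NOT NOT (a5 AND (a5 OR a2) OR NOT a5 AND (a5 OR a2))   [distribution]
= NOT NOT (a5 OR a2)   [distribution]
= a5 OR a2   [double negation]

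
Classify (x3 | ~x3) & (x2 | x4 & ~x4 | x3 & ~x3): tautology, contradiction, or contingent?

(x3 | ~x3) & (x2 | x4 & ~x4 | x3 & ~x3)
= x2 | x4 & ~x4 | x3 & ~x3   (complement / identity)
= x2 | x4 & ~x4   (complement / identity)
= x2   (complement / identity)
This depends on x2, so it is not a constant.

contingent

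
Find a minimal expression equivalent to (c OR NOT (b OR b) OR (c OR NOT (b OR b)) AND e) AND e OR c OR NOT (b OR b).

c OR NOT b

(c OR NOT (b OR b) OR (c OR NOT (b OR b)) AND e) AND e OR c OR NOT (b OR b)
= (c OR NOT (b OR b)) AND e OR c OR NOT (b OR b)
= c OR NOT (b OR b)
= c OR NOT b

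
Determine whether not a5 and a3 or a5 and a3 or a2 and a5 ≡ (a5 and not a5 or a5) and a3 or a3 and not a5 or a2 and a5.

E1: not a5 and a3 or a5 and a3 or a2 and a5
    = a3 or a2 and a5   (distribution)
E2: (a5 and not a5 or a5) and a3 or a3 and not a5 or a2 and a5
    = a5 and a3 or a3 and not a5 or a2 and a5   (complement / identity)
    = a3 or a2 and a5   (distribution)
Both reduce to a3 or a2 and a5, so they are equivalent.

Yes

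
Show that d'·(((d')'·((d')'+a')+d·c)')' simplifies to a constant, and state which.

0

d'·(((d')'·((d')'+a')+d·c)')'
= d'·(((d')'+d·c)')'   — absorption
= d'·((d+d·c)')'   — double negation
= d'·(d')'   — absorption
= d'·d   — double negation
= 0   — complement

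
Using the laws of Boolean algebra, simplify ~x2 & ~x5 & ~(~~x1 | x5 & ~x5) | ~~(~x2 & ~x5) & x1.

~x2 & ~x5 & ~(~~x1 | x5 & ~x5) | ~~(~x2 & ~x5) & x1
= ~x2 & ~x5 & ~~~x1 | ~~(~x2 & ~x5) & x1   — complement / identity
= ~x2 & ~x5 & ~x1 | ~~(~x2 & ~x5) & x1   — double negation
= ~x2 & ~x5 & ~x1 | ~x2 & ~x5 & x1   — double negation
= ~x2 & ~x5   — distribution

~x2 & ~x5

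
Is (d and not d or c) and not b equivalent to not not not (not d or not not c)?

E1: (d and not d or c) and not b
    = c and not b
E2: not not not (not d or not not c)
    = not not (d and not c)
    = d and not c
These differ: at b=0, c=1, d=1, E1 = 1 but E2 = 0.

No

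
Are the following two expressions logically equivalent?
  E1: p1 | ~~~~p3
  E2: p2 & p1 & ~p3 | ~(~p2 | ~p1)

No

E1: p1 | ~~~~p3
    = p1 | ~~p3
    = p1 | p3
E2: p2 & p1 & ~p3 | ~(~p2 | ~p1)
    = p2 & p1 & ~p3 | p2 & p1
    = p2 & p1
These differ: at p1=0, p2=0, p3=1, E1 = 1 but E2 = 0.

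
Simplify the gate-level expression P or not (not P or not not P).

P or not (not P or not not P)
= P or P and not P   [De Morgan]
= P   [complement / identity]

P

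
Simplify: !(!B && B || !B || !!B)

false

!(!B && B || !B || !!B)
= !(!B || !!B)
= B && !B
= false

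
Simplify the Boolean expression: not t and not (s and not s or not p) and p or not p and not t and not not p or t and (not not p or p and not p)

not t and not (s and not s or not p) and p or not p and not t and not not p or t and (not not p or p and not p)
= not t and not not p and p or not p and not t and not not p or t and (not not p or p and not p)   — complement / identity
= not t and not not p or t and (not not p or p and not p)   — distribution
= not t and not not p or t and not not p   — complement / identity
= not not p   — distribution
= p   — double negation

p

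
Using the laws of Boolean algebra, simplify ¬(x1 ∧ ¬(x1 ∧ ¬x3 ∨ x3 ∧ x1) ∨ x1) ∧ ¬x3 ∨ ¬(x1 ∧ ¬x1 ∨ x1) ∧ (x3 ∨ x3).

¬(x1 ∧ ¬(x1 ∧ ¬x3 ∨ x3 ∧ x1) ∨ x1) ∧ ¬x3 ∨ ¬(x1 ∧ ¬x1 ∨ x1) ∧ (x3 ∨ x3)
= ¬(x1 ∧ ¬x1 ∨ x1) ∧ ¬x3 ∨ ¬(x1 ∧ ¬x1 ∨ x1) ∧ (x3 ∨ x3)
= ¬(x1 ∧ ¬x1 ∨ x1) ∧ ¬x3 ∨ ¬(x1 ∧ ¬x1 ∨ x1) ∧ x3
= ¬(x1 ∧ ¬x1 ∨ x1)
= ¬x1

¬x1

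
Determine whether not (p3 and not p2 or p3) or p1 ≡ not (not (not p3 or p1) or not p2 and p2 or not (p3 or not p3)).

Yes

E1: not (p3 and not p2 or p3) or p1
    = not p3 or p1   [absorption]
E2: not (not (not p3 or p1) or not p2 and p2 or not (p3 or not p3))
    = not (not (not p3 or p1) or not (p3 or not p3))   [complement / identity]
    = (not p3 or p1) and (p3 or not p3)   [De Morgan]
    = not p3 or p1   [complement / identity]
Both reduce to not p3 or p1, so they are equivalent.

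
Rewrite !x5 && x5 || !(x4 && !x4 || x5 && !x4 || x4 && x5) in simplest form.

!x5

!x5 && x5 || !(x4 && !x4 || x5 && !x4 || x4 && x5)
= !x5 && x5 || !(x4 && !x4 || x5)
= !x5 && x5 || !x5
= !x5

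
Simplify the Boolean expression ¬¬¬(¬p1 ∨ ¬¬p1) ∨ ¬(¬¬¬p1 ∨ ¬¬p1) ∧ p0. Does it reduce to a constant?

False

¬¬¬(¬p1 ∨ ¬¬p1) ∨ ¬(¬¬¬p1 ∨ ¬¬p1) ∧ p0
= ¬(¬p1 ∨ ¬¬p1) ∨ ¬(¬¬¬p1 ∨ ¬¬p1) ∧ p0   [double negation]
= ¬(¬p1 ∨ ¬¬p1) ∨ ¬(¬p1 ∨ ¬¬p1) ∧ p0   [double negation]
= ¬(¬p1 ∨ ¬¬p1)   [absorption]
= p1 ∧ ¬p1   [De Morgan]
= False   [complement]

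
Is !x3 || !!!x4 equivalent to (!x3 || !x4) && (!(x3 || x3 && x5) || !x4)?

E1: !x3 || !!!x4
    = !x3 || !x4   — double negation
E2: (!x3 || !x4) && (!(x3 || x3 && x5) || !x4)
    = (!x3 || !x4) && (!x3 || !x4)   — absorption
    = !x3 || !x4   — idempotence
Both reduce to !x3 || !x4, so they are equivalent.

Yes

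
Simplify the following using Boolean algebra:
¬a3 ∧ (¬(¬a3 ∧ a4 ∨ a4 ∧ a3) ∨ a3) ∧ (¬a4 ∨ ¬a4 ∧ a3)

¬a3 ∧ ¬a4

¬a3 ∧ (¬(¬a3 ∧ a4 ∨ a4 ∧ a3) ∨ a3) ∧ (¬a4 ∨ ¬a4 ∧ a3)
= ¬a3 ∧ (¬a4 ∨ a3) ∧ (¬a4 ∨ ¬a4 ∧ a3)   — distribution
= ¬a3 ∧ (¬a4 ∨ a3) ∧ ¬a4   — absorption
= ¬a3 ∧ ¬a4   — absorption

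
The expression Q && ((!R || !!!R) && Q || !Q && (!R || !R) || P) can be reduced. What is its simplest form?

Q && ((!R || !!!R) && Q || !Q && (!R || !R) || P)
= Q && ((!R || !R) && Q || !Q && (!R || !R) || P)
= Q && (!R || !R || P)
= Q && (!R || P)

Q && (!R || P)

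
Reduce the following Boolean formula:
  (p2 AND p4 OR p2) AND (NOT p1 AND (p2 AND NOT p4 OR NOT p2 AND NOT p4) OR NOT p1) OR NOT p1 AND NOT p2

NOT p1

(p2 AND p4 OR p2) AND (NOT p1 AND (p2 AND NOT p4 OR NOT p2 AND NOT p4) OR NOT p1) OR NOT p1 AND NOT p2
= p2 AND (NOT p1 AND (p2 AND NOT p4 OR NOT p2 AND NOT p4) OR NOT p1) OR NOT p1 AND NOT p2   — absorption
= p2 AND (NOT p1 AND NOT p4 OR NOT p1) OR NOT p1 AND NOT p2   — distribution
= p2 AND NOT p1 OR NOT p1 AND NOT p2   — absorption
= NOT p1   — distribution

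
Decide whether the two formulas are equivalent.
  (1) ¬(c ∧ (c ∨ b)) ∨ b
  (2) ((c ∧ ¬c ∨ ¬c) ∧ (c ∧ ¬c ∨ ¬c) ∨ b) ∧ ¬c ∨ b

E1: ¬(c ∧ (c ∨ b)) ∨ b
    = ¬c ∨ b   [absorption]
E2: ((c ∧ ¬c ∨ ¬c) ∧ (c ∧ ¬c ∨ ¬c) ∨ b) ∧ ¬c ∨ b
    = (c ∧ ¬c ∨ ¬c ∧ ¬c ∨ b) ∧ ¬c ∨ b   [distribution]
    = (¬c ∨ b) ∧ ¬c ∨ b   [distribution]
    = ¬c ∨ b   [absorption]
Both reduce to ¬c ∨ b, so they are equivalent.

Yes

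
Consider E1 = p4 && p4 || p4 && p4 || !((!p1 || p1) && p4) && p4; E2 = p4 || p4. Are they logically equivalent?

Yes

E1: p4 && p4 || p4 && p4 || !((!p1 || p1) && p4) && p4
    = p4 && p4 || p4 && p4 || !p4 && p4   [complement / identity]
    = p4 && p4 || !p4 && p4   [idempotence]
    = p4   [distribution]
E2: p4 || p4
    = p4   [idempotence]
Both reduce to p4, so they are equivalent.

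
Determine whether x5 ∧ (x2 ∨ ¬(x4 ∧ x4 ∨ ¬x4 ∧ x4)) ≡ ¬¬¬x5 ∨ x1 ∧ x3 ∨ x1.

No

E1: x5 ∧ (x2 ∨ ¬(x4 ∧ x4 ∨ ¬x4 ∧ x4))
    = x5 ∧ (x2 ∨ ¬x4)   — distribution
E2: ¬¬¬x5 ∨ x1 ∧ x3 ∨ x1
    = ¬¬¬x5 ∨ x1   — absorption
    = ¬x5 ∨ x1   — double negation
These differ: at x1=0, x2=1, x3=0, x4=1, x5=0, E1 = 0 but E2 = 1.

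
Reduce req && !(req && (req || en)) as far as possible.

req && !(req && (req || en))
= req && !req   [absorption]
= false   [complement]

false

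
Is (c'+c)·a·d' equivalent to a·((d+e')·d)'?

Yes

E1: (c'+c)·a·d'
    = a·d'   [complement / identity]
E2: a·((d+e')·d)'
    = a·d'   [absorption]
Both reduce to a·d', so they are equivalent.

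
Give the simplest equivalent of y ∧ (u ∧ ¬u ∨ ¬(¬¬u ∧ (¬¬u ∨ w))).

y ∧ ¬u

y ∧ (u ∧ ¬u ∨ ¬(¬¬u ∧ (¬¬u ∨ w)))
= y ∧ ¬(¬¬u ∧ (¬¬u ∨ w))   (complement / identity)
= y ∧ ¬¬¬u   (absorption)
= y ∧ ¬u   (double negation)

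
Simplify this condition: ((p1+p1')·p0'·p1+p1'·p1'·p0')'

((p1+p1')·p0'·p1+p1'·p1'·p0')'
= (p0'·p1+p1'·p1'·p0')'   (complement / identity)
= (p0'·p1+p1'·p0')'   (idempotence)
= (p0')'   (distribution)
= p0   (double negation)

p0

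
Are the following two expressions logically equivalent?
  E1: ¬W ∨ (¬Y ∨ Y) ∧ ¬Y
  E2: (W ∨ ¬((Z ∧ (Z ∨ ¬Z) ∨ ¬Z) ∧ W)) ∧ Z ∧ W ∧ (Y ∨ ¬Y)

E1: ¬W ∨ (¬Y ∨ Y) ∧ ¬Y
    = ¬W ∨ ¬Y
E2: (W ∨ ¬((Z ∧ (Z ∨ ¬Z) ∨ ¬Z) ∧ W)) ∧ Z ∧ W ∧ (Y ∨ ¬Y)
    = (W ∨ ¬((Z ∧ (Z ∨ ¬Z) ∨ ¬Z) ∧ W)) ∧ Z ∧ W
    = (W ∨ ¬((Z ∨ ¬Z) ∧ W)) ∧ Z ∧ W
    = (W ∨ ¬W) ∧ Z ∧ W
    = Z ∧ W
These differ: at W=0, Y=0, Z=0, E1 = 1 but E2 = 0.

No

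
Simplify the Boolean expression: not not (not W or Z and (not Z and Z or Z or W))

not not (not W or Z and (not Z and Z or Z or W))
= not not (not W or Z and (Z or W))
= not not (not W or Z)
= not W or Z

not W or Z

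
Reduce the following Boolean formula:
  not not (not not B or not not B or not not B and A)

B

not not (not not B or not not B or not not B and A)
= not not (not not B or not not B)   (absorption)
= not not not not B   (idempotence)
= not not B   (double negation)
= B   (double negation)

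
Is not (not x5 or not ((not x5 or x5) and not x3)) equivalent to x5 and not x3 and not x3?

Yes

E1: not (not x5 or not ((not x5 or x5) and not x3))
    = x5 and (not x5 or x5) and not x3   [De Morgan]
    = x5 and not x3   [complement / identity]
E2: x5 and not x3 and not x3
    = x5 and not x3   [idempotence]
Both reduce to x5 and not x3, so they are equivalent.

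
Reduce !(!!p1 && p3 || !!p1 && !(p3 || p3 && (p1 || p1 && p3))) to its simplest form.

!p1

!(!!p1 && p3 || !!p1 && !(p3 || p3 && (p1 || p1 && p3)))
= !(!!p1 && p3 || !!p1 && !(p3 || p3 && p1))   [absorption]
= !(!!p1 && p3 || !!p1 && !p3)   [absorption]
= !!!p1   [distribution]
= !p1   [double negation]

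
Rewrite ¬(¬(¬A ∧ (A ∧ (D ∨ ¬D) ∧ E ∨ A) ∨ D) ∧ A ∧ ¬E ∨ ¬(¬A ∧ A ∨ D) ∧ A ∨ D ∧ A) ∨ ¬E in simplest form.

¬A ∨ ¬E

¬(¬(¬A ∧ (A ∧ (D ∨ ¬D) ∧ E ∨ A) ∨ D) ∧ A ∧ ¬E ∨ ¬(¬A ∧ A ∨ D) ∧ A ∨ D ∧ A) ∨ ¬E
= ¬(¬(¬A ∧ (A ∧ E ∨ A) ∨ D) ∧ A ∧ ¬E ∨ ¬(¬A ∧ A ∨ D) ∧ A ∨ D ∧ A) ∨ ¬E   [complement / identity]
= ¬(¬(¬A ∧ A ∨ D) ∧ A ∧ ¬E ∨ ¬(¬A ∧ A ∨ D) ∧ A ∨ D ∧ A) ∨ ¬E   [absorption]
= ¬(¬(¬A ∧ A ∨ D) ∧ A ∨ D ∧ A) ∨ ¬E   [absorption]
= ¬(¬D ∧ A ∨ D ∧ A) ∨ ¬E   [complement / identity]
= ¬A ∨ ¬E   [distribution]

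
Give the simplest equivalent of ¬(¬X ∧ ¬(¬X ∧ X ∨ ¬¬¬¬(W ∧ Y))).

¬(¬X ∧ ¬(¬X ∧ X ∨ ¬¬¬¬(W ∧ Y)))
= ¬(¬X ∧ ¬(¬X ∧ X ∨ ¬¬(W ∧ Y)))   [double negation]
= X ∨ ¬X ∧ X ∨ ¬¬(W ∧ Y)   [De Morgan]
= X ∨ ¬¬(W ∧ Y)   [complement / identity]
= X ∨ W ∧ Y   [double negation]

X ∨ W ∧ Y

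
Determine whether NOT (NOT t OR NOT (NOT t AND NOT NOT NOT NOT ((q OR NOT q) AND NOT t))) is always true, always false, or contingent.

NOT (NOT t OR NOT (NOT t AND NOT NOT NOT NOT ((q OR NOT q) AND NOT t)))
= t AND NOT t AND NOT NOT NOT NOT ((q OR NOT q) AND NOT t)
= t AND NOT t AND NOT NOT ((q OR NOT q) AND NOT t)
= t AND NOT t AND NOT NOT NOT t
= t AND NOT t AND NOT t
= t AND NOT t
= FALSE

always false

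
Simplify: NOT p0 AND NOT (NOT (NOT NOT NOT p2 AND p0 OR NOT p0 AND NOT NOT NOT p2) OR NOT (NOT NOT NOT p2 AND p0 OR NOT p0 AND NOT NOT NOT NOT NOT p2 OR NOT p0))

NOT p0 AND NOT p2

NOT p0 AND NOT (NOT (NOT NOT NOT p2 AND p0 OR NOT p0 AND NOT NOT NOT p2) OR NOT (NOT NOT NOT p2 AND p0 OR NOT p0 AND NOT NOT NOT NOT NOT p2 OR NOT p0))
= NOT p0 AND NOT (NOT (NOT NOT NOT p2 AND p0 OR NOT p0 AND NOT NOT NOT p2) OR NOT (NOT NOT NOT p2 AND p0 OR NOT p0 AND NOT NOT NOT p2 OR NOT p0))   [double negation]
= NOT p0 AND (NOT NOT NOT p2 AND p0 OR NOT p0 AND NOT NOT NOT p2) AND (NOT NOT NOT p2 AND p0 OR NOT p0 AND NOT NOT NOT p2 OR NOT p0)   [De Morgan]
= NOT p0 AND (NOT NOT NOT p2 AND p0 OR NOT p0 AND NOT NOT NOT p2)   [absorption]
= NOT p0 AND NOT NOT NOT p2   [distribution]
= NOT p0 AND NOT p2   [double negation]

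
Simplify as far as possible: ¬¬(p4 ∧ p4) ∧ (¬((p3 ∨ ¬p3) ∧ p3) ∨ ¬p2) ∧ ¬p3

¬¬(p4 ∧ p4) ∧ (¬((p3 ∨ ¬p3) ∧ p3) ∨ ¬p2) ∧ ¬p3
= ¬¬(p4 ∧ p4) ∧ (¬p3 ∨ ¬p2) ∧ ¬p3   [complement / identity]
= ¬¬p4 ∧ (¬p3 ∨ ¬p2) ∧ ¬p3   [idempotence]
= ¬¬p4 ∧ ¬p3   [absorption]
= p4 ∧ ¬p3   [double negation]

p4 ∧ ¬p3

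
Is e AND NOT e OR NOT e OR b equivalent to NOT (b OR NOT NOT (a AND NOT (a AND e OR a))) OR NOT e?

No

E1: e AND NOT e OR NOT e OR b
    = NOT e OR b   — complement / identity
E2: NOT (b OR NOT NOT (a AND NOT (a AND e OR a))) OR NOT e
    = NOT (b OR a AND NOT (a AND e OR a)) OR NOT e   — double negation
    = NOT (b OR a AND NOT a) OR NOT e   — absorption
    = NOT b OR NOT e   — complement / identity
These differ: at a=0, b=1, e=1, E1 = 1 but E2 = 0.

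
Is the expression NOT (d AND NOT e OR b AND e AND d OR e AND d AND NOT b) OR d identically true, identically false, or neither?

NOT (d AND NOT e OR b AND e AND d OR e AND d AND NOT b) OR d
= NOT (d AND NOT e OR e AND d) OR d   [distribution]
= NOT d OR d   [distribution]
= TRUE   [complement]

identically true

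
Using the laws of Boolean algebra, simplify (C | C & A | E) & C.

C

(C | C & A | E) & C
= (C | E) & C   (absorption)
= C   (absorption)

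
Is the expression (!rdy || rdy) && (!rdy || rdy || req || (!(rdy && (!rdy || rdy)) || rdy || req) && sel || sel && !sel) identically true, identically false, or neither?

identically true

(!rdy || rdy) && (!rdy || rdy || req || (!(rdy && (!rdy || rdy)) || rdy || req) && sel || sel && !sel)
= (!rdy || rdy) && (!rdy || rdy || req || (!rdy || rdy || req) && sel || sel && !sel)   — complement / identity
= (!rdy || rdy) && (!rdy || rdy || req || sel && !sel)   — absorption
= (!rdy || rdy) && (!rdy || rdy || req)   — complement / identity
= !rdy || rdy   — absorption
= true   — complement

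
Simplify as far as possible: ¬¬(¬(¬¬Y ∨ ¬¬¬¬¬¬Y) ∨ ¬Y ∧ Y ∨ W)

¬Y ∨ W

¬¬(¬(¬¬Y ∨ ¬¬¬¬¬¬Y) ∨ ¬Y ∧ Y ∨ W)
= ¬¬(¬(¬¬Y ∨ ¬¬¬¬Y) ∨ ¬Y ∧ Y ∨ W)   [double negation]
= ¬¬(¬(¬¬Y ∨ ¬¬Y) ∨ ¬Y ∧ Y ∨ W)   [double negation]
= ¬(¬¬Y ∨ ¬¬Y) ∨ ¬Y ∧ Y ∨ W   [double negation]
= ¬Y ∧ ¬Y ∨ ¬Y ∧ Y ∨ W   [De Morgan]
= ¬Y ∨ W   [distribution]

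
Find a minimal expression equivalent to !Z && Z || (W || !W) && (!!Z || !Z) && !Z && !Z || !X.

!Z && Z || (W || !W) && (!!Z || !Z) && !Z && !Z || !X
= !Z && Z || (W || !W) && (Z || !Z) && !Z && !Z || !X   (double negation)
= !Z && Z || (Z || !Z) && !Z && !Z || !X   (complement / identity)
= !Z && Z || !Z && !Z || !X   (complement / identity)
= !Z || !X   (distribution)

!Z || !X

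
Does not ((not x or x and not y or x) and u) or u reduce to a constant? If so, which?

yes, True

not ((not x or x and not y or x) and u) or u
= not ((not x or x) and u) or u   — absorption
= not u or u   — complement / identity
= True   — complement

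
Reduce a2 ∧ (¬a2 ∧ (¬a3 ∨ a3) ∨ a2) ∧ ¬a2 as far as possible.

a2 ∧ (¬a2 ∧ (¬a3 ∨ a3) ∨ a2) ∧ ¬a2
= a2 ∧ (¬a2 ∨ a2) ∧ ¬a2
= a2 ∧ ¬a2
= False

False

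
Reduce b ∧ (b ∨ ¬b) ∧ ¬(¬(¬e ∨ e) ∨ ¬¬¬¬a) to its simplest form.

b ∧ ¬a

b ∧ (b ∨ ¬b) ∧ ¬(¬(¬e ∨ e) ∨ ¬¬¬¬a)
= b ∧ ¬(¬(¬e ∨ e) ∨ ¬¬¬¬a)   — complement / identity
= b ∧ (¬e ∨ e) ∧ ¬¬¬a   — De Morgan
= b ∧ ¬¬¬a   — complement / identity
= b ∧ ¬a   — double negation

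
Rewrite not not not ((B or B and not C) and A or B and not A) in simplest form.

not B

not not not ((B or B and not C) and A or B and not A)
= not ((B or B and not C) and A or B and not A)   (double negation)
= not (B and A or B and not A)   (absorption)
= not B   (distribution)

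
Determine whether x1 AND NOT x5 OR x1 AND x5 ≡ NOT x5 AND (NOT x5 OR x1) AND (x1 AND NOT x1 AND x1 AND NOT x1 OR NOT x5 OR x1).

E1: x1 AND NOT x5 OR x1 AND x5
    = x1   (distribution)
E2: NOT x5 AND (NOT x5 OR x1) AND (x1 AND NOT x1 AND x1 AND NOT x1 OR NOT x5 OR x1)
    = NOT x5 AND (NOT x5 OR x1) AND (x1 AND NOT x1 OR NOT x5 OR x1)   (idempotence)
    = NOT x5 AND (NOT x5 OR x1) AND (NOT x5 OR x1)   (complement / identity)
    = NOT x5 AND (NOT x5 OR x1)   (idempotence)
    = NOT x5   (absorption)
These differ: at x1=0, x5=0, E1 = 0 but E2 = 1.

No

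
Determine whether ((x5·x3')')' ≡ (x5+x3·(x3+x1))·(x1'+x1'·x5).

No

E1: ((x5·x3')')'
    = x5·x3'   [double negation]
E2: (x5+x3·(x3+x1))·(x1'+x1'·x5)
    = (x5+x3)·(x1'+x1'·x5)   [absorption]
    = (x5+x3)·x1'   [absorption]
These differ: at x1=0, x3=1, x5=1, E1 = 0 but E2 = 1.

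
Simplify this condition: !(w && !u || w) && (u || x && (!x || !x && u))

!(w && !u || w) && (u || x && (!x || !x && u))
= !(w && !u || w) && (u || x && !x)
= !w && (u || x && !x)
= !w && u

!w && u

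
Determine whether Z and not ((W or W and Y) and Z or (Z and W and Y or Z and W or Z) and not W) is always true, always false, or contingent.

always false

Z and not ((W or W and Y) and Z or (Z and W and Y or Z and W or Z) and not W)
= Z and not ((W or W and Y) and Z or (Z and W or Z) and not W)   — absorption
= Z and not (W and Z or (Z and W or Z) and not W)   — absorption
= Z and not (W and Z or Z and not W)   — absorption
= Z and not Z   — distribution
= False   — complement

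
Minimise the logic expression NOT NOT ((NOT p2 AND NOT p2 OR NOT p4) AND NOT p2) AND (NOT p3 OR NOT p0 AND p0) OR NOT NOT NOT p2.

NOT p2

NOT NOT ((NOT p2 AND NOT p2 OR NOT p4) AND NOT p2) AND (NOT p3 OR NOT p0 AND p0) OR NOT NOT NOT p2
= NOT NOT ((NOT p2 OR NOT p4) AND NOT p2) AND (NOT p3 OR NOT p0 AND p0) OR NOT NOT NOT p2   — idempotence
= NOT NOT ((NOT p2 OR NOT p4) AND NOT p2) AND NOT p3 OR NOT NOT NOT p2   — complement / identity
= NOT NOT NOT p2 AND NOT p3 OR NOT NOT NOT p2   — absorption
= NOT NOT NOT p2   — absorption
= NOT p2   — double negation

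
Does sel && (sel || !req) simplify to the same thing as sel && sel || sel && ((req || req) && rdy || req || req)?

Yes

E1: sel && (sel || !req)
    = sel   (absorption)
E2: sel && sel || sel && ((req || req) && rdy || req || req)
    = sel && sel || sel && (req || req)   (absorption)
    = sel && sel || sel && req   (idempotence)
    = sel && (sel || req)   (distribution)
    = sel   (absorption)
Both reduce to sel, so they are equivalent.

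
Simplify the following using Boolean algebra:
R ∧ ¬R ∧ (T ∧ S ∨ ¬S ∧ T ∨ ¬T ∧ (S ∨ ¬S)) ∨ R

R

R ∧ ¬R ∧ (T ∧ S ∨ ¬S ∧ T ∨ ¬T ∧ (S ∨ ¬S)) ∨ R
= R ∧ ¬R ∧ (T ∨ ¬T ∧ (S ∨ ¬S)) ∨ R   (distribution)
= R ∧ ¬R ∧ (T ∨ ¬T) ∨ R   (complement / identity)
= R ∧ ¬R ∨ R   (complement / identity)
= R   (complement / identity)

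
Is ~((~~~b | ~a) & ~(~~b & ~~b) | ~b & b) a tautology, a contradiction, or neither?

neither

~((~~~b | ~a) & ~(~~b & ~~b) | ~b & b)
= ~((~~~b | ~a) & ~(~~b & ~~b))
= ~((~~~b | ~a) & ~~~b)
= ~~~~b
= ~~b
= b
This depends on b, so it is not a constant.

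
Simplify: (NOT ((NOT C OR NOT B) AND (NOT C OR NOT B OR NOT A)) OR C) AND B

(NOT ((NOT C OR NOT B) AND (NOT C OR NOT B OR NOT A)) OR C) AND B
= (NOT (NOT C OR NOT B) OR C) AND B
= (C AND B OR C) AND B
= C AND B

C AND B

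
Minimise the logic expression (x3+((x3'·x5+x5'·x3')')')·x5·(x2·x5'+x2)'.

(x3+((x3'·x5+x5'·x3')')')·x5·(x2·x5'+x2)'
= (x3+((x3')')')·x5·(x2·x5'+x2)'
= (x3+x3')·x5·(x2·x5'+x2)'
= (x3+x3')·x5·x2'
= x5·x2'

x5·x2'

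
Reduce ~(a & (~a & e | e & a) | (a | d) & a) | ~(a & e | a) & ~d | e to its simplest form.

~a | e

~(a & (~a & e | e & a) | (a | d) & a) | ~(a & e | a) & ~d | e
= ~(a & e | (a | d) & a) | ~(a & e | a) & ~d | e   — distribution
= ~(a & e | a) | ~(a & e | a) & ~d | e   — absorption
= ~(a & e | a) | e   — absorption
= ~a | e   — absorption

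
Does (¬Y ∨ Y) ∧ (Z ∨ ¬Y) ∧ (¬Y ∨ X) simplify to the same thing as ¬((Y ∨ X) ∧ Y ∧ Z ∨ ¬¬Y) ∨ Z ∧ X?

E1: (¬Y ∨ Y) ∧ (Z ∨ ¬Y) ∧ (¬Y ∨ X)
    = (Z ∨ ¬Y) ∧ (¬Y ∨ X)   [complement / identity]
    = ¬Y ∨ Z ∧ X   [distribution]
E2: ¬((Y ∨ X) ∧ Y ∧ Z ∨ ¬¬Y) ∨ Z ∧ X
    = ¬((Y ∨ X) ∧ Y ∧ Z ∨ Y) ∨ Z ∧ X   [double negation]
    = ¬(Y ∧ Z ∨ Y) ∨ Z ∧ X   [absorption]
    = ¬Y ∨ Z ∧ X   [absorption]
Both reduce to ¬Y ∨ Z ∧ X, so they are equivalent.

Yes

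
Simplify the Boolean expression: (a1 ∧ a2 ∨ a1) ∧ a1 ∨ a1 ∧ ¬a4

a1

(a1 ∧ a2 ∨ a1) ∧ a1 ∨ a1 ∧ ¬a4
= a1 ∧ (a1 ∧ a2 ∨ a1 ∨ ¬a4)   (distribution)
= a1 ∧ (a1 ∨ ¬a4)   (absorption)
= a1   (absorption)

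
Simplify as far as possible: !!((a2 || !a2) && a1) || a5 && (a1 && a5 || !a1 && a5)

a1 || a5

!!((a2 || !a2) && a1) || a5 && (a1 && a5 || !a1 && a5)
= !!((a2 || !a2) && a1) || a5 && a5   (distribution)
= !!a1 || a5 && a5   (complement / identity)
= !!a1 || a5   (idempotence)
= a1 || a5   (double negation)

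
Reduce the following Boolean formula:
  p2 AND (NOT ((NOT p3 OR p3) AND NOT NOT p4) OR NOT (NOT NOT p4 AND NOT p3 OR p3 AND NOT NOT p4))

p2 AND NOT p4

p2 AND (NOT ((NOT p3 OR p3) AND NOT NOT p4) OR NOT (NOT NOT p4 AND NOT p3 OR p3 AND NOT NOT p4))
= p2 AND (NOT NOT NOT p4 OR NOT (NOT NOT p4 AND NOT p3 OR p3 AND NOT NOT p4))   — complement / identity
= p2 AND (NOT NOT NOT p4 OR NOT NOT NOT p4)   — distribution
= p2 AND NOT NOT NOT p4   — idempotence
= p2 AND NOT p4   — double negation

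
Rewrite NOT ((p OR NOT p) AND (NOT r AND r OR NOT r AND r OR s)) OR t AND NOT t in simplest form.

NOT ((p OR NOT p) AND (NOT r AND r OR NOT r AND r OR s)) OR t AND NOT t
= NOT ((p OR NOT p) AND (NOT r AND r OR NOT r AND r OR s))
= NOT (NOT r AND r OR NOT r AND r OR s)
= NOT (NOT r AND r OR s)
= NOT s

NOT s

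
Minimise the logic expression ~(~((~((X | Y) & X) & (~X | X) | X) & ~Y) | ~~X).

~(~((~((X | Y) & X) & (~X | X) | X) & ~Y) | ~~X)
= ~(~((~X & (~X | X) | X) & ~Y) | ~~X)   (absorption)
= ~(~((~X | X) & ~Y) | ~~X)   (complement / identity)
= ~(~~Y | ~~X)   (complement / identity)
= ~Y & ~X   (De Morgan)

~Y & ~X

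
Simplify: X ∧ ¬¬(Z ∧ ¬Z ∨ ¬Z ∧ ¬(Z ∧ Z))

X ∧ ¬Z

X ∧ ¬¬(Z ∧ ¬Z ∨ ¬Z ∧ ¬(Z ∧ Z))
= X ∧ ¬¬(Z ∧ ¬Z ∨ ¬Z ∧ ¬Z)
= X ∧ ¬¬¬Z
= X ∧ ¬Z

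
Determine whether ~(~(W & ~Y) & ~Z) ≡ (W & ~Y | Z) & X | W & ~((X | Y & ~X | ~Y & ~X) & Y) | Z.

Yes

E1: ~(~(W & ~Y) & ~Z)
    = W & ~Y | Z   (De Morgan)
E2: (W & ~Y | Z) & X | W & ~((X | Y & ~X | ~Y & ~X) & Y) | Z
    = (W & ~Y | Z) & X | W & ~((X | ~X) & Y) | Z   (distribution)
    = (W & ~Y | Z) & X | W & ~Y | Z   (complement / identity)
    = W & ~Y | Z   (absorption)
Both reduce to W & ~Y | Z, so they are equivalent.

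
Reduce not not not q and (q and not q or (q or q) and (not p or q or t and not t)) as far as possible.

not not not q and (q and not q or (q or q) and (not p or q or t and not t))
= not not not q and (q and not q or (q or q) and (not p or q))   — complement / identity
= not not not q and (q and not q or q or q and not p)   — distribution
= not q and (q and not q or q or q and not p)   — double negation
= not q and (q and not q or q)   — absorption
= not q and q   — complement / identity
= False   — complement

False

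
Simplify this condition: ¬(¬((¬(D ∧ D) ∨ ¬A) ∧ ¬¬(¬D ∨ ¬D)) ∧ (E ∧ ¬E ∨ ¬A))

¬(¬((¬(D ∧ D) ∨ ¬A) ∧ ¬¬(¬D ∨ ¬D)) ∧ (E ∧ ¬E ∨ ¬A))
= ¬(¬((¬(D ∧ D) ∨ ¬A) ∧ ¬(D ∧ D)) ∧ (E ∧ ¬E ∨ ¬A))
= ¬(¬¬(D ∧ D) ∧ (E ∧ ¬E ∨ ¬A))
= ¬(¬¬(D ∧ D) ∧ ¬A)
= ¬(D ∧ D) ∨ A
= ¬D ∨ A

¬D ∨ A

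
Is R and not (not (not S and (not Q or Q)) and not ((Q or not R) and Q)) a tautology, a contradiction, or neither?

R and not (not (not S and (not Q or Q)) and not ((Q or not R) and Q))
= R and not (not (not S and (not Q or Q)) and not Q)   — absorption
= R and not (not not S and not Q)   — complement / identity
= R and (not S or Q)   — De Morgan
This depends on Q, R, S, so it is not a constant.

neither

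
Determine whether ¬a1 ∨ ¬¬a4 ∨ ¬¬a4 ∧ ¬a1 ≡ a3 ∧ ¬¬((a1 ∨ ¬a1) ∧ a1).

E1: ¬a1 ∨ ¬¬a4 ∨ ¬¬a4 ∧ ¬a1
    = ¬a1 ∨ ¬¬a4   (absorption)
    = ¬a1 ∨ a4   (double negation)
E2: a3 ∧ ¬¬((a1 ∨ ¬a1) ∧ a1)
    = a3 ∧ ¬¬a1   (complement / identity)
    = a3 ∧ a1   (double negation)
These differ: at a1=0, a3=0, a4=0, E1 = 1 but E2 = 0.

No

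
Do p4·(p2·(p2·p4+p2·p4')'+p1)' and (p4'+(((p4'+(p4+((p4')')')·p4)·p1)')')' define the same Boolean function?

Yes

E1: p4·(p2·(p2·p4+p2·p4')'+p1)'
    = p4·(p2·p2'+p1)'   — distribution
    = p4·p1'   — complement / identity
E2: (p4'+(((p4'+(p4+((p4')')')·p4)·p1)')')'
    = (p4'+(((p4'+(p4+p4')·p4)·p1)')')'   — double negation
    = (p4'+(((p4'+p4)·p1)')')'   — complement / identity
    = p4·((p4'+p4)·p1)'   — De Morgan
    = p4·p1'   — complement / identity
Both reduce to p4·p1', so they are equivalent.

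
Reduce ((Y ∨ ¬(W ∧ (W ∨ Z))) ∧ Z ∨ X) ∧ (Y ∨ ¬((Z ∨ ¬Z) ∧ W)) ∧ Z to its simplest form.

((Y ∨ ¬(W ∧ (W ∨ Z))) ∧ Z ∨ X) ∧ (Y ∨ ¬((Z ∨ ¬Z) ∧ W)) ∧ Z
= ((Y ∨ ¬W) ∧ Z ∨ X) ∧ (Y ∨ ¬((Z ∨ ¬Z) ∧ W)) ∧ Z   [absorption]
= ((Y ∨ ¬W) ∧ Z ∨ X) ∧ (Y ∨ ¬W) ∧ Z   [complement / identity]
= (Y ∨ ¬W) ∧ Z   [absorption]

(Y ∨ ¬W) ∧ Z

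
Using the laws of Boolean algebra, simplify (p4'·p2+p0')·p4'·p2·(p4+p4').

(p4'·p2+p0')·p4'·p2·(p4+p4')
= p4'·p2·(p4+p4')   (absorption)
= p4'·p2   (complement / identity)

p4'·p2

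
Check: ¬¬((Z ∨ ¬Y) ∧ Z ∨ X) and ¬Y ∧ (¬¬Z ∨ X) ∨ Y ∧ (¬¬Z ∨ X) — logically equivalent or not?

E1: ¬¬((Z ∨ ¬Y) ∧ Z ∨ X)
    = ¬¬(Z ∨ X)   — absorption
    = Z ∨ X   — double negation
E2: ¬Y ∧ (¬¬Z ∨ X) ∨ Y ∧ (¬¬Z ∨ X)
    = ¬¬Z ∨ X   — distribution
    = Z ∨ X   — double negation
Both reduce to Z ∨ X, so they are equivalent.

Yes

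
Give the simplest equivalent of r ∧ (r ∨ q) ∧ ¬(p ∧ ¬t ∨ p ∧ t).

r ∧ ¬p

r ∧ (r ∨ q) ∧ ¬(p ∧ ¬t ∨ p ∧ t)
= r ∧ (r ∨ q) ∧ ¬p
= r ∧ ¬p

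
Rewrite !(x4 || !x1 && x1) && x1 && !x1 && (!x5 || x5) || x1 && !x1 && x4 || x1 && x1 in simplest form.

!(x4 || !x1 && x1) && x1 && !x1 && (!x5 || x5) || x1 && !x1 && x4 || x1 && x1
= !(x4 || !x1 && x1) && x1 && !x1 || x1 && !x1 && x4 || x1 && x1   — complement / identity
= !x4 && x1 && !x1 || x1 && !x1 && x4 || x1 && x1   — complement / identity
= x1 && !x1 || x1 && x1   — distribution
= x1   — distribution

x1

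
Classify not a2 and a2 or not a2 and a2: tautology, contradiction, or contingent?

not a2 and a2 or not a2 and a2
= not a2 and a2   [idempotence]
= False   [complement]

contradiction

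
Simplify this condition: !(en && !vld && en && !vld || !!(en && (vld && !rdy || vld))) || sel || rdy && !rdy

!(en && !vld && en && !vld || !!(en && (vld && !rdy || vld))) || sel || rdy && !rdy
= !(en && !vld && en && !vld || en && (vld && !rdy || vld)) || sel || rdy && !rdy   — double negation
= !(en && !vld || en && (vld && !rdy || vld)) || sel || rdy && !rdy   — idempotence
= !(en && !vld || en && vld) || sel || rdy && !rdy   — absorption
= !(en && !vld || en && vld) || sel   — complement / identity
= !en || sel   — distribution

!en || sel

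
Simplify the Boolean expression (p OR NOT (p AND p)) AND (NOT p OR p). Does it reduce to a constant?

TRUE

(p OR NOT (p AND p)) AND (NOT p OR p)
= (p OR NOT p) AND (NOT p OR p)   — idempotence
= p OR NOT p   — complement / identity
= TRUE   — complement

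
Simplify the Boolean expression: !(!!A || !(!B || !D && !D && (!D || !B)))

!A && (!B || !D)

!(!!A || !(!B || !D && !D && (!D || !B)))
= !A && (!B || !D && !D && (!D || !B))   [De Morgan]
= !A && (!B || !D && !D)   [absorption]
= !A && (!B || !D)   [idempotence]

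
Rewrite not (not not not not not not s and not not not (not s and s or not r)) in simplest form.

not s or not r

not (not not not not not not s and not not not (not s and s or not r))
= not (not not not not s and not not not (not s and s or not r))   — double negation
= not not not s or not not (not s and s or not r)   — De Morgan
= not not not s or not not not r   — complement / identity
= not not not s or not r   — double negation
= not s or not r   — double negation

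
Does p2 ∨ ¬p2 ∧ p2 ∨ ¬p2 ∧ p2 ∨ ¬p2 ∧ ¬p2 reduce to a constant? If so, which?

yes, True

p2 ∨ ¬p2 ∧ p2 ∨ ¬p2 ∧ p2 ∨ ¬p2 ∧ ¬p2
= p2 ∨ ¬p2 ∧ p2 ∨ ¬p2 ∧ ¬p2
= p2 ∨ ¬p2
= True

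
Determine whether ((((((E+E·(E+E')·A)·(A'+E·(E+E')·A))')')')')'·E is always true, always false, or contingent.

always false

((((((E+E·(E+E')·A)·(A'+E·(E+E')·A))')')')')'·E
= (((((E·A'+E·(E+E')·A)')')')')'·E
= (((((E·A'+E·A)')')')')'·E
= ((((E')')')')'·E
= ((E')')'·E
= E'·E
= 0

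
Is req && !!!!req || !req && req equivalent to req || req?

Yes

E1: req && !!!!req || !req && req
    = req && !!req || !req && req   [double negation]
    = req && req || !req && req   [double negation]
    = req   [distribution]
E2: req || req
    = req   [idempotence]
Both reduce to req, so they are equivalent.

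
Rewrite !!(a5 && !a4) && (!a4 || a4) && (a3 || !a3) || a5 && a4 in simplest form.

!!(a5 && !a4) && (!a4 || a4) && (a3 || !a3) || a5 && a4
= !!(a5 && !a4) && (!a4 || a4) || a5 && a4   — complement / identity
= a5 && !a4 && (!a4 || a4) || a5 && a4   — double negation
= a5 && !a4 || a5 && a4   — complement / identity
= a5   — distribution

a5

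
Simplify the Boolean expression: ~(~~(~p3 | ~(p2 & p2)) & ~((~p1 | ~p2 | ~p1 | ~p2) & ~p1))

p3 & p2 | ~p1

~(~~(~p3 | ~(p2 & p2)) & ~((~p1 | ~p2 | ~p1 | ~p2) & ~p1))
= ~(~~(~p3 | ~(p2 & p2)) & ~((~p1 | ~p2) & ~p1))   [idempotence]
= ~(~(p3 & p2 & p2) & ~((~p1 | ~p2) & ~p1))   [De Morgan]
= p3 & p2 & p2 | (~p1 | ~p2) & ~p1   [De Morgan]
= p3 & p2 | (~p1 | ~p2) & ~p1   [idempotence]
= p3 & p2 | ~p1   [absorption]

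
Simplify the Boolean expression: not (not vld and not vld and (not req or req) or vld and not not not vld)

not (not vld and not vld and (not req or req) or vld and not not not vld)
= not (not vld and not vld or vld and not not not vld)   [complement / identity]
= not (not vld and not vld or vld and not vld)   [double negation]
= not not vld   [distribution]
= vld   [double negation]

vld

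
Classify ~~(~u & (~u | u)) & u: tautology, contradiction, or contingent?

contradiction

~~(~u & (~u | u)) & u
= ~~~u & u
= ~u & u
= 0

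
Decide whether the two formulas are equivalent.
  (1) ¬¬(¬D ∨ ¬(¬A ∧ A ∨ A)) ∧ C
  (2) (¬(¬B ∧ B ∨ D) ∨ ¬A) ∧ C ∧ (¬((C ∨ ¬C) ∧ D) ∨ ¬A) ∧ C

E1: ¬¬(¬D ∨ ¬(¬A ∧ A ∨ A)) ∧ C
    = (¬D ∨ ¬(¬A ∧ A ∨ A)) ∧ C
    = (¬D ∨ ¬A) ∧ C
E2: (¬(¬B ∧ B ∨ D) ∨ ¬A) ∧ C ∧ (¬((C ∨ ¬C) ∧ D) ∨ ¬A) ∧ C
    = (¬(¬B ∧ B ∨ D) ∨ ¬A) ∧ C ∧ (¬D ∨ ¬A) ∧ C
    = (¬D ∨ ¬A) ∧ C ∧ (¬D ∨ ¬A) ∧ C
    = (¬D ∨ ¬A) ∧ C
Both reduce to (¬D ∨ ¬A) ∧ C, so they are equivalent.

Yes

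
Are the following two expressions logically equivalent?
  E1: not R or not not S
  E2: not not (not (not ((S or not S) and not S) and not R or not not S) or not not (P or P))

E1: not R or not not S
    = not R or S   — double negation
E2: not not (not (not ((S or not S) and not S) and not R or not not S) or not not (P or P))
    = not not (not (not ((S or not S) and not S) and not R or not not S) or not not P)   — idempotence
    = not not (not (not not S and not R or not not S) or not not P)   — complement / identity
    = not not (not not not S or not not P)   — absorption
    = not (not not S and not P)   — De Morgan
    = not S or P   — De Morgan
These differ: at P=0, R=1, S=1, E1 = 1 but E2 = 0.

No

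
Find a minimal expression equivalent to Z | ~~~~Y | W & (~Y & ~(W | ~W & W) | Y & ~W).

Z | ~~~~Y | W & (~Y & ~(W | ~W & W) | Y & ~W)
= Z | ~~~~Y | W & (~Y & ~W | Y & ~W)   [complement / identity]
= Z | ~~~~Y | W & ~W   [distribution]
= Z | ~~Y | W & ~W   [double negation]
= Z | Y | W & ~W   [double negation]
= Z | Y   [complement / identity]

Z | Y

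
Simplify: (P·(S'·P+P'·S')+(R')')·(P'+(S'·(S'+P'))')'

(P·(S'·P+P'·S')+(R')')·(P'+(S'·(S'+P'))')'
= (P·S'+(R')')·(P'+(S'·(S'+P'))')'   — distribution
= (P·S'+(R')')·P·S'·(S'+P')   — De Morgan
= (P·S'+(R')')·P·S'   — absorption
= (P·S'+R)·P·S'   — double negation
= P·S'   — absorption

P·S'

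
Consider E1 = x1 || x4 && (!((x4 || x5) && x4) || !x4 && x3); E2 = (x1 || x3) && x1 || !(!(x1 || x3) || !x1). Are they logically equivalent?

Yes

E1: x1 || x4 && (!((x4 || x5) && x4) || !x4 && x3)
    = x1 || x4 && (!x4 || !x4 && x3)
    = x1 || x4 && !x4
    = x1
E2: (x1 || x3) && x1 || !(!(x1 || x3) || !x1)
    = (x1 || x3) && x1 || (x1 || x3) && x1
    = (x1 || x3) && x1
    = x1
Both reduce to x1, so they are equivalent.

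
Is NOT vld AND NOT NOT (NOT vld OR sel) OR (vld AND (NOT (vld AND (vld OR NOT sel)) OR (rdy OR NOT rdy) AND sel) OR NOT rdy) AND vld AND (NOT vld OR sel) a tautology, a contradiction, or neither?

NOT vld AND NOT NOT (NOT vld OR sel) OR (vld AND (NOT (vld AND (vld OR NOT sel)) OR (rdy OR NOT rdy) AND sel) OR NOT rdy) AND vld AND (NOT vld OR sel)
= NOT vld AND NOT NOT (NOT vld OR sel) OR (vld AND (NOT (vld AND (vld OR NOT sel)) OR sel) OR NOT rdy) AND vld AND (NOT vld OR sel)   [complement / identity]
= NOT vld AND NOT NOT (NOT vld OR sel) OR (vld AND (NOT vld OR sel) OR NOT rdy) AND vld AND (NOT vld OR sel)   [absorption]
= NOT vld AND NOT NOT (NOT vld OR sel) OR vld AND (NOT vld OR sel)   [absorption]
= NOT vld AND (NOT vld OR sel) OR vld AND (NOT vld OR sel)   [double negation]
= NOT vld OR sel   [distribution]
This depends on sel, vld, so it is not a constant.

neither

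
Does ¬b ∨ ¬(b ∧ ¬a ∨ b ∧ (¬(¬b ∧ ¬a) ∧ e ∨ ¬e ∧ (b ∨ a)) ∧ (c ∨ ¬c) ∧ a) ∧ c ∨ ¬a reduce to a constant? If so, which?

no

¬b ∨ ¬(b ∧ ¬a ∨ b ∧ (¬(¬b ∧ ¬a) ∧ e ∨ ¬e ∧ (b ∨ a)) ∧ (c ∨ ¬c) ∧ a) ∧ c ∨ ¬a
= ¬b ∨ ¬(b ∧ ¬a ∨ b ∧ (¬(¬b ∧ ¬a) ∧ e ∨ ¬e ∧ (b ∨ a)) ∧ a) ∧ c ∨ ¬a   (complement / identity)
= ¬b ∨ ¬(b ∧ ¬a ∨ b ∧ ((b ∨ a) ∧ e ∨ ¬e ∧ (b ∨ a)) ∧ a) ∧ c ∨ ¬a   (De Morgan)
= ¬b ∨ ¬(b ∧ ¬a ∨ b ∧ (b ∨ a) ∧ a) ∧ c ∨ ¬a   (distribution)
= ¬b ∨ ¬(b ∧ ¬a ∨ b ∧ a) ∧ c ∨ ¬a   (absorption)
= ¬b ∨ ¬b ∧ c ∨ ¬a   (distribution)
= ¬b ∨ ¬a   (absorption)
This depends on a, b, so it is not a constant.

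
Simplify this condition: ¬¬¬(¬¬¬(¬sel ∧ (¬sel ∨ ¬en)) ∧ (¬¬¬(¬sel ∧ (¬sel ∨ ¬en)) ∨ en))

¬¬¬(¬¬¬(¬sel ∧ (¬sel ∨ ¬en)) ∧ (¬¬¬(¬sel ∧ (¬sel ∨ ¬en)) ∨ en))
= ¬¬¬¬¬¬(¬sel ∧ (¬sel ∨ ¬en))   (absorption)
= ¬¬¬¬¬¬¬sel   (absorption)
= ¬¬¬¬¬sel   (double negation)
= ¬¬¬sel   (double negation)
= ¬sel   (double negation)

¬sel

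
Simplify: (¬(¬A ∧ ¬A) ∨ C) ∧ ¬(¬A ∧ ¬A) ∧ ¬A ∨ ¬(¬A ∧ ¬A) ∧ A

A

(¬(¬A ∧ ¬A) ∨ C) ∧ ¬(¬A ∧ ¬A) ∧ ¬A ∨ ¬(¬A ∧ ¬A) ∧ A
= ¬(¬A ∧ ¬A) ∧ ¬A ∨ ¬(¬A ∧ ¬A) ∧ A   [absorption]
= ¬(¬A ∧ ¬A)   [distribution]
= A ∨ A   [De Morgan]
= A   [idempotence]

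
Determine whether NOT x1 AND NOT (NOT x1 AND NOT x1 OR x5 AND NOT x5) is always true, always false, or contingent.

NOT x1 AND NOT (NOT x1 AND NOT x1 OR x5 AND NOT x5)
= NOT x1 AND NOT (NOT x1 AND NOT x1)   — complement / identity
= NOT x1 AND (x1 OR x1)   — De Morgan
= NOT x1 AND x1   — idempotence
= FALSE   — complement

always false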